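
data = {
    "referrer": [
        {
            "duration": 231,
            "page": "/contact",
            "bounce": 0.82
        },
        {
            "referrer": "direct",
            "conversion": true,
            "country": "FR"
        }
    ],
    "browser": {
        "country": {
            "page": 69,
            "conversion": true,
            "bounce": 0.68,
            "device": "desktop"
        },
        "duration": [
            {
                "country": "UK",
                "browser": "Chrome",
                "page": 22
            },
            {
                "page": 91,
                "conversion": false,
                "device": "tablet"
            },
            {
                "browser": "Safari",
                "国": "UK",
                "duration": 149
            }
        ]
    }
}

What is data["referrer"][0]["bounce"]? 0.82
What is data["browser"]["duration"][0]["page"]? 22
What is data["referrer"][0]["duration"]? 231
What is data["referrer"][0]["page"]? "/contact"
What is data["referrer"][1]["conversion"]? True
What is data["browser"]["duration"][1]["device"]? "tablet"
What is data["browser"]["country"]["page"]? 69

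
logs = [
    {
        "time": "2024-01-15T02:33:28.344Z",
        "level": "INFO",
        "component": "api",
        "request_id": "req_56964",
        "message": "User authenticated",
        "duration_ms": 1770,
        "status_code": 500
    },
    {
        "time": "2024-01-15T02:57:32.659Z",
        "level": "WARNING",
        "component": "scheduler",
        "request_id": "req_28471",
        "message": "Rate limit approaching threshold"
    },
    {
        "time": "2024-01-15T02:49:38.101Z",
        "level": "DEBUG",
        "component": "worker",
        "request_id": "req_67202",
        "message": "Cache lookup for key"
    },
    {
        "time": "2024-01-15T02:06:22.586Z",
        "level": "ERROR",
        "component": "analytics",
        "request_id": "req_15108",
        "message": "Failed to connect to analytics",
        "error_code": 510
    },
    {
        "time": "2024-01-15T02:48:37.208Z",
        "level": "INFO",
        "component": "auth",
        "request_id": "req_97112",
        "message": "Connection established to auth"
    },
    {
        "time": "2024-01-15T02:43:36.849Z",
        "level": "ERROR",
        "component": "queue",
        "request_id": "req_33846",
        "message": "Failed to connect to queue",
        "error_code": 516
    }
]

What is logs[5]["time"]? "2024-01-15T02:43:36.849Z"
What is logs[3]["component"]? "analytics"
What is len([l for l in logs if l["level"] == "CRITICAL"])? 0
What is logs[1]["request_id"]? "req_28471"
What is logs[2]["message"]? "Cache lookup for key"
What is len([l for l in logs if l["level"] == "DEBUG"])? 1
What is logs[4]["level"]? "INFO"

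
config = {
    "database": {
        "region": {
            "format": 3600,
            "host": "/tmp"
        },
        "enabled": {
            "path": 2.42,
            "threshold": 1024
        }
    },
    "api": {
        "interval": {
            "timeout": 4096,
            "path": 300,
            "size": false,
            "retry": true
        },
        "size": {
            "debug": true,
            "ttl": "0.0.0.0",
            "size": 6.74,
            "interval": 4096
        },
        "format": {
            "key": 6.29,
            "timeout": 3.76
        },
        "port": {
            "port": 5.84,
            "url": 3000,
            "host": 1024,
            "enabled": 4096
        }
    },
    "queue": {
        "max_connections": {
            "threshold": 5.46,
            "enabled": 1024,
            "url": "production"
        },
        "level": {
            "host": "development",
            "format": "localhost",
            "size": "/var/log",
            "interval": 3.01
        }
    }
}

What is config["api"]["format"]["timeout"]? 3.76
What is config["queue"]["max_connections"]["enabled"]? 1024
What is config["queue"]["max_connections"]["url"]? "production"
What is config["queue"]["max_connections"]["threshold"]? 5.46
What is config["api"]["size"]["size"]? 6.74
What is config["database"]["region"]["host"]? "/tmp"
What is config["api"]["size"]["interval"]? 4096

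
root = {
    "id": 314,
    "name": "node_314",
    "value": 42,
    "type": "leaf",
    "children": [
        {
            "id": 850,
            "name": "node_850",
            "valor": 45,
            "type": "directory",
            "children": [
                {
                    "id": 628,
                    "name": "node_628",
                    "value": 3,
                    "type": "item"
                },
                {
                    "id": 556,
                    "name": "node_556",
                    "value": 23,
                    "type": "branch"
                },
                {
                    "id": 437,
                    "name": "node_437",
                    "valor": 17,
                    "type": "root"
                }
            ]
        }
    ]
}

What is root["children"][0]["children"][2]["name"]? "node_437"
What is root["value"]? 42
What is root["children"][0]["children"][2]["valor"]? 17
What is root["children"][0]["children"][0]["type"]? "item"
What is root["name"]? "node_314"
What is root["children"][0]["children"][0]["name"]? "node_628"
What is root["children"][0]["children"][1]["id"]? 556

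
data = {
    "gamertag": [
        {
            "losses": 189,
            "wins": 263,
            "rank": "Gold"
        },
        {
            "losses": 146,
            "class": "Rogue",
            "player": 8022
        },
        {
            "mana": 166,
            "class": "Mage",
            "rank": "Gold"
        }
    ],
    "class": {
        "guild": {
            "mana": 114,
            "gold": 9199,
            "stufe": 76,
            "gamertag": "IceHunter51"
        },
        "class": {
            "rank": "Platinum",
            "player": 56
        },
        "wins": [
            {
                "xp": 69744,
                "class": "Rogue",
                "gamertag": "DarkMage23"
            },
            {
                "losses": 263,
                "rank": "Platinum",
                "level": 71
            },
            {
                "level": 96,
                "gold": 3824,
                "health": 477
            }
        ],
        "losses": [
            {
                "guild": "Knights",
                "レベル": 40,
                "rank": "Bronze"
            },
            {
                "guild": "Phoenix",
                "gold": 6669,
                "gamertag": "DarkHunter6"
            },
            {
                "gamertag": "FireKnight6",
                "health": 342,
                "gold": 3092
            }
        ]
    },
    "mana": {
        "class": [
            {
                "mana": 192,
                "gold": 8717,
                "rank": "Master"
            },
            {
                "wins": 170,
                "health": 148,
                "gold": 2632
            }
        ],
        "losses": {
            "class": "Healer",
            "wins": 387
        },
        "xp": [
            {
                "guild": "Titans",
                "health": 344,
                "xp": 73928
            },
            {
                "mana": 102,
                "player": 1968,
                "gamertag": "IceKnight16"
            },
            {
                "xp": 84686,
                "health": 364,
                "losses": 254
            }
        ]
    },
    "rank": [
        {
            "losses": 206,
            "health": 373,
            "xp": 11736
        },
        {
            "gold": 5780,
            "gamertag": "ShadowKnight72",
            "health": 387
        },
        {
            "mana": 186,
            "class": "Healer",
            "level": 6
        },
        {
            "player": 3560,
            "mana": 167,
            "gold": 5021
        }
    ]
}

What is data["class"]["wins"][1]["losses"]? 263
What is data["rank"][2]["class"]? "Healer"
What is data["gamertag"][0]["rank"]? "Gold"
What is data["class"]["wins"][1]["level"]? 71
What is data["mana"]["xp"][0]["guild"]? "Titans"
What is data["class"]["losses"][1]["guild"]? "Phoenix"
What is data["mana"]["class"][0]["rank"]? "Master"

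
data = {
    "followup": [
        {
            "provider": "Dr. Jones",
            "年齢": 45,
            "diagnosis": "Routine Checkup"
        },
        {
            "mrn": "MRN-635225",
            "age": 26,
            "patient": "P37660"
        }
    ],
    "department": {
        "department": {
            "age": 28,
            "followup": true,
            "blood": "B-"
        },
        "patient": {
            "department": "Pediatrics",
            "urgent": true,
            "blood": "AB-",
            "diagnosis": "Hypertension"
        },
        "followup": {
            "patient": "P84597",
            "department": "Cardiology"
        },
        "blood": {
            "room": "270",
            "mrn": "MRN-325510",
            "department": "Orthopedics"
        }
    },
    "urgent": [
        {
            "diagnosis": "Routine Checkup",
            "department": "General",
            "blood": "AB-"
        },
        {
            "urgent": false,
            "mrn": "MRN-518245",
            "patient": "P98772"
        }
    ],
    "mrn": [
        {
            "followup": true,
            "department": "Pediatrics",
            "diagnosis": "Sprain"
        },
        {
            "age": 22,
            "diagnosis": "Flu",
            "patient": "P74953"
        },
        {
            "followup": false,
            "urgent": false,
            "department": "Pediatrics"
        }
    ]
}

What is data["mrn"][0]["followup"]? True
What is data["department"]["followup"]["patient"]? "P84597"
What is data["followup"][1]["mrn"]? "MRN-635225"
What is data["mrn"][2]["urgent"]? False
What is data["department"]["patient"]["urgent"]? True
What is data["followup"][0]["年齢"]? 45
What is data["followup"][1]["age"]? 26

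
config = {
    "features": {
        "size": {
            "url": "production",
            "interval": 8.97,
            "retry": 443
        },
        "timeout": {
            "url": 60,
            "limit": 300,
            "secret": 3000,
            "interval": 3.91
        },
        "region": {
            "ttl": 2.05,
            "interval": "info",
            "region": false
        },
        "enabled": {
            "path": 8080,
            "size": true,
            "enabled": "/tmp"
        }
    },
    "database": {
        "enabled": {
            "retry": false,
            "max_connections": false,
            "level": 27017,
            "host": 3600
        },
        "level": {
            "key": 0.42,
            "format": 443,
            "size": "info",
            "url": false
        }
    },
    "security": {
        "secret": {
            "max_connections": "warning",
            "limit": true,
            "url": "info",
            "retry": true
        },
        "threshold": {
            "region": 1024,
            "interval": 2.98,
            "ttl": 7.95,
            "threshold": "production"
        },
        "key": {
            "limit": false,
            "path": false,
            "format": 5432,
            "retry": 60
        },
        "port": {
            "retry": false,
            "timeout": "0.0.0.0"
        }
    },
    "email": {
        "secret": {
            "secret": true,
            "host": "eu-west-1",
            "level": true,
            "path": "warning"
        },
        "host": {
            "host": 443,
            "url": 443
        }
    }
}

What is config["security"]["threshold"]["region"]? 1024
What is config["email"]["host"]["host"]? 443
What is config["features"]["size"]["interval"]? 8.97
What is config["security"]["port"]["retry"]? False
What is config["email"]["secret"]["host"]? "eu-west-1"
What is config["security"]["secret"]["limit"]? True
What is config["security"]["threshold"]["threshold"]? "production"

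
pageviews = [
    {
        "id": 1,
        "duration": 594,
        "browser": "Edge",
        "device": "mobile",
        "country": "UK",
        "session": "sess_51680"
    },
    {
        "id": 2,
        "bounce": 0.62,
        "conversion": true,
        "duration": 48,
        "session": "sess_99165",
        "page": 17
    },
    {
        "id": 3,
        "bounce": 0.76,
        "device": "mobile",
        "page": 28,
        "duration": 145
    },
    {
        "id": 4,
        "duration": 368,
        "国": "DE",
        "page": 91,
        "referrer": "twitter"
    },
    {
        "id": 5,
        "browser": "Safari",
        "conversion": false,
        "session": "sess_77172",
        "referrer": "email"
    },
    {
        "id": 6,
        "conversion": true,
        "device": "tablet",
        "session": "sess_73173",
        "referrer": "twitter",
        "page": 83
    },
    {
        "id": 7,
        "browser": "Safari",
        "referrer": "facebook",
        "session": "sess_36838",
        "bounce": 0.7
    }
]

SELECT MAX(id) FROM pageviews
7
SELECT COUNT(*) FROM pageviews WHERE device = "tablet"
1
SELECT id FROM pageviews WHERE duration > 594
[]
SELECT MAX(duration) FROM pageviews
594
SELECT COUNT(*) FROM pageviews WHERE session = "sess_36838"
1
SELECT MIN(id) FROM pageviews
1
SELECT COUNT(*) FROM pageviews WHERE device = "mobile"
2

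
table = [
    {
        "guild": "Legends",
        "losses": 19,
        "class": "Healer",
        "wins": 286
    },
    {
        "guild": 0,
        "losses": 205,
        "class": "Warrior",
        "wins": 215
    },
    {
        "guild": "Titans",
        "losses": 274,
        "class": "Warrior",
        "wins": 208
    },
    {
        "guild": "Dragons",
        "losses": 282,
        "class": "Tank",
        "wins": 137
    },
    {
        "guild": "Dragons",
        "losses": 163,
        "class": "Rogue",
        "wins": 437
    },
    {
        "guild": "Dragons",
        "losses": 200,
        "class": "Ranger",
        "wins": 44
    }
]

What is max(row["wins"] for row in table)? 437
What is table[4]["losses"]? 163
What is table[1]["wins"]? 215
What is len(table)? 6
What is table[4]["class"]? "Rogue"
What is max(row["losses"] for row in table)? 282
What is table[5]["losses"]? 200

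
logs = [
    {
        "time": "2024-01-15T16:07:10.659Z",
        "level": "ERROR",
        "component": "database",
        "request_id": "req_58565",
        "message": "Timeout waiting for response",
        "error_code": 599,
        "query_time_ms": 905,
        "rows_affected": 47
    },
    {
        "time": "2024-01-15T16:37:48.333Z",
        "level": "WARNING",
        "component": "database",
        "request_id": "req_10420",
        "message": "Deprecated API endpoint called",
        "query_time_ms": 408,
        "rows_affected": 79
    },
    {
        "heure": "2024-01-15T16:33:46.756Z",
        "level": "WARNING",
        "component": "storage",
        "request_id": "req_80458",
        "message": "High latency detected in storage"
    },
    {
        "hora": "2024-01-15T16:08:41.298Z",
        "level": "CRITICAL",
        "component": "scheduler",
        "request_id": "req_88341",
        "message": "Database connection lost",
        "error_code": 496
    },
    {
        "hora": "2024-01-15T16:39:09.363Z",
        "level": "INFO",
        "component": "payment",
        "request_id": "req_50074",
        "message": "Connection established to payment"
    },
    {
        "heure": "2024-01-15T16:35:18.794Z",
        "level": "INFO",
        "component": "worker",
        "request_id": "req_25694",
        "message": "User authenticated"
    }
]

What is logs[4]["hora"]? "2024-01-15T16:39:09.363Z"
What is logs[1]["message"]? "Deprecated API endpoint called"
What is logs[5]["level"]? "INFO"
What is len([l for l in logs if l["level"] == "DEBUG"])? 0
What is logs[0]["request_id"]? "req_58565"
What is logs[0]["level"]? "ERROR"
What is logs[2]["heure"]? "2024-01-15T16:33:46.756Z"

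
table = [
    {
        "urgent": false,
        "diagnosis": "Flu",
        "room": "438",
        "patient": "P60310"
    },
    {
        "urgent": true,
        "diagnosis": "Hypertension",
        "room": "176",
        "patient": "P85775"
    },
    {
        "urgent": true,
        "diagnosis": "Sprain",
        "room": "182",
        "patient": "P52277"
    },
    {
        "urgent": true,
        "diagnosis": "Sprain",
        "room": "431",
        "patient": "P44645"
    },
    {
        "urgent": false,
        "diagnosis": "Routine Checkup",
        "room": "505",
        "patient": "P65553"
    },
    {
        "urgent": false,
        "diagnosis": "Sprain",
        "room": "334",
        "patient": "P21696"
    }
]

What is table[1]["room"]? "176"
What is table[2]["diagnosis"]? "Sprain"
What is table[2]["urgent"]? True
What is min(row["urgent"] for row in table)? False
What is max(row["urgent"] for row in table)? True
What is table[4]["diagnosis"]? "Routine Checkup"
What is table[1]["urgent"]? True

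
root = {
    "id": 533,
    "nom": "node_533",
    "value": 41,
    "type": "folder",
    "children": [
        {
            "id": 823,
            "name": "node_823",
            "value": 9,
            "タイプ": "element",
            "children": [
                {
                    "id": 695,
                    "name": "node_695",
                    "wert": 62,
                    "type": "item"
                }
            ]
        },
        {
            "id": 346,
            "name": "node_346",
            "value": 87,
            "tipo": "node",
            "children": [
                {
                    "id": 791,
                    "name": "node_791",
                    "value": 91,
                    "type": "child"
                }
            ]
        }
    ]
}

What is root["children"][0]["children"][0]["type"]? "item"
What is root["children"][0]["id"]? 823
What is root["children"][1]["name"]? "node_346"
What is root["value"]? 41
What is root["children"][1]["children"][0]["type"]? "child"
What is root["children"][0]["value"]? 9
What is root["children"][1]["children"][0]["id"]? 791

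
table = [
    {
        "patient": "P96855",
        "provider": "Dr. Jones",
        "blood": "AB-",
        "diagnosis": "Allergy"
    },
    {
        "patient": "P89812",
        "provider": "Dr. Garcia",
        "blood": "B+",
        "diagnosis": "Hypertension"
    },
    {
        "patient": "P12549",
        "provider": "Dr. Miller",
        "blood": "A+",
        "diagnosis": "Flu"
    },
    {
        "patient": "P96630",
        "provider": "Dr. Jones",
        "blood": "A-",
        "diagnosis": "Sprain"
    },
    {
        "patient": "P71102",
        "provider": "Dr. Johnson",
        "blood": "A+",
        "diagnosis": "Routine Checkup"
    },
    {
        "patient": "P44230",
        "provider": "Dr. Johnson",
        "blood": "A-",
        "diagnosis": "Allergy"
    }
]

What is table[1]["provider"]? "Dr. Garcia"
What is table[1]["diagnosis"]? "Hypertension"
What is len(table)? 6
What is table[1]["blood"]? "B+"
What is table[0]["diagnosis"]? "Allergy"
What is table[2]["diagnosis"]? "Flu"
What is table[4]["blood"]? "A+"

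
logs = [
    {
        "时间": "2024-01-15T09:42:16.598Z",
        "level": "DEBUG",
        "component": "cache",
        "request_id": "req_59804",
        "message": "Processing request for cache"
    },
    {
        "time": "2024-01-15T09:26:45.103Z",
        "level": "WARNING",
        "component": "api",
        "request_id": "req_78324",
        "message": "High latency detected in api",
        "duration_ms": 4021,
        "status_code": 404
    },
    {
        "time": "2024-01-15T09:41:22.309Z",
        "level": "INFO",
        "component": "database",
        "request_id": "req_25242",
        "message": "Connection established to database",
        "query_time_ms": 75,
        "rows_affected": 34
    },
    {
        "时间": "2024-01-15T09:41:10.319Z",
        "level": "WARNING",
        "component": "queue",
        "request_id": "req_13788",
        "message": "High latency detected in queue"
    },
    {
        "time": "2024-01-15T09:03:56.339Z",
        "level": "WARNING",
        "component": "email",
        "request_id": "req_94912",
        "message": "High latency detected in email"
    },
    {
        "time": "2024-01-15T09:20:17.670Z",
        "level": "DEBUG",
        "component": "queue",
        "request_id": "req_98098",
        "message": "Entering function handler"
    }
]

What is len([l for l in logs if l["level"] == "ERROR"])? 0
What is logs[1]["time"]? "2024-01-15T09:26:45.103Z"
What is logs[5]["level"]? "DEBUG"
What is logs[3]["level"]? "WARNING"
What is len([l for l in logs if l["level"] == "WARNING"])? 3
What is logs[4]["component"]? "email"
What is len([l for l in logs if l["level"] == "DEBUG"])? 2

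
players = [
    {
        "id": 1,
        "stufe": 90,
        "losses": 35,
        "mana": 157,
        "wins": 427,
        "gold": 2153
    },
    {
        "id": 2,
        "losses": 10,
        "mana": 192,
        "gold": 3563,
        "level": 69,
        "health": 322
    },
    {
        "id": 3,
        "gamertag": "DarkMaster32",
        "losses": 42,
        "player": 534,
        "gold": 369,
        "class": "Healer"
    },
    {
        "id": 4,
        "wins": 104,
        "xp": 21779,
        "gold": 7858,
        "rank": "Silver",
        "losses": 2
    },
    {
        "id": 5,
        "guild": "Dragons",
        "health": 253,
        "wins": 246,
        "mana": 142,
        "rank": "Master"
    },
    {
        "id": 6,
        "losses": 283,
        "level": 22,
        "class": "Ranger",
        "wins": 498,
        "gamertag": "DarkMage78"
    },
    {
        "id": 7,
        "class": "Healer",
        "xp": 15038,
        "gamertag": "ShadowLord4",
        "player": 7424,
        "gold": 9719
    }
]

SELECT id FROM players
[1, 2, 3, 4, 5, 6, 7]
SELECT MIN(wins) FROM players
104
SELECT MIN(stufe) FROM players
90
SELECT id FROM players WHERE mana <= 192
[1, 2, 5]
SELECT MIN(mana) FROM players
142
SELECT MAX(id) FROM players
7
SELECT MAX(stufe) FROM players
90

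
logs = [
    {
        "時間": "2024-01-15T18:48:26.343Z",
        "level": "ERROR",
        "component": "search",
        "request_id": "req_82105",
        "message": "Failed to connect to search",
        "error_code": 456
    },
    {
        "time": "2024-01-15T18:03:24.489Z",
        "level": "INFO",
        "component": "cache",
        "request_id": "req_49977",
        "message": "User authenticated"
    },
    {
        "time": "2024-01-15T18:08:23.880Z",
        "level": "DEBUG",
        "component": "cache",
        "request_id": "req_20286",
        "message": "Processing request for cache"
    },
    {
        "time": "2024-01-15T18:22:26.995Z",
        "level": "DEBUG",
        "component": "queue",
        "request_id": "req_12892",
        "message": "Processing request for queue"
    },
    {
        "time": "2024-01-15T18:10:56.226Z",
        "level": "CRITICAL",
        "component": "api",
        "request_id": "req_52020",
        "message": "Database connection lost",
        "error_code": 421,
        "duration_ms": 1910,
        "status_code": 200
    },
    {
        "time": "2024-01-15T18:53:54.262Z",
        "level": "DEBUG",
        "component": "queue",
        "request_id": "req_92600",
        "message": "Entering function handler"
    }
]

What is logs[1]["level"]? "INFO"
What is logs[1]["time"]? "2024-01-15T18:03:24.489Z"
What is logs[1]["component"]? "cache"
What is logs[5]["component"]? "queue"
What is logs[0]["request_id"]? "req_82105"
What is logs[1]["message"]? "User authenticated"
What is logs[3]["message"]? "Processing request for queue"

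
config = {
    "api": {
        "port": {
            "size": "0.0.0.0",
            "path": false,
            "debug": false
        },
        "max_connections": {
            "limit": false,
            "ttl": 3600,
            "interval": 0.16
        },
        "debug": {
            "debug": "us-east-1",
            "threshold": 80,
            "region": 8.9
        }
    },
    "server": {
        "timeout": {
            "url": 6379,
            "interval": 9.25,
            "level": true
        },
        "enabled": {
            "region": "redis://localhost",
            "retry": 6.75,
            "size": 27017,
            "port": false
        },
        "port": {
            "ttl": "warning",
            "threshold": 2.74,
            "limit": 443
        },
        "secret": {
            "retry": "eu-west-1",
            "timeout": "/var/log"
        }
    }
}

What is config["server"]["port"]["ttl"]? "warning"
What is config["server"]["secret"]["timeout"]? "/var/log"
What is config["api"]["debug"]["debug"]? "us-east-1"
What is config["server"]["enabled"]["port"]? False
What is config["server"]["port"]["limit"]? 443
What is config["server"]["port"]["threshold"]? 2.74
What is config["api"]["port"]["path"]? False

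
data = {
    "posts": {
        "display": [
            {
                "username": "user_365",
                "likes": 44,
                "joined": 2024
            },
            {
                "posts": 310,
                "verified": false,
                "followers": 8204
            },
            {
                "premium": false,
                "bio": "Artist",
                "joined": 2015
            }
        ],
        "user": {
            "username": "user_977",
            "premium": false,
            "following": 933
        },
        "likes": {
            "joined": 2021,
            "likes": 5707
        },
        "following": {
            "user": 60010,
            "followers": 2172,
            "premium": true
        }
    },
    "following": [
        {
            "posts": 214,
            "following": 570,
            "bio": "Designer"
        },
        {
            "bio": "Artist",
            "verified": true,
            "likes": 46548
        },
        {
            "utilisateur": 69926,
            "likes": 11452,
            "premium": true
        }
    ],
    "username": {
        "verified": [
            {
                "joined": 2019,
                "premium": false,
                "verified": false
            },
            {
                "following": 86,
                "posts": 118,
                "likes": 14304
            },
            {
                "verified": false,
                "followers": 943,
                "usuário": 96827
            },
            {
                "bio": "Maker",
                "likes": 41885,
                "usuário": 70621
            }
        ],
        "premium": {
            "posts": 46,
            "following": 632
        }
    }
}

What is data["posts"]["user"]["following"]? 933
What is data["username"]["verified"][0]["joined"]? 2019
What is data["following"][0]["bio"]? "Designer"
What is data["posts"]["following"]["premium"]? True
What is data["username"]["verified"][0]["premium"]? False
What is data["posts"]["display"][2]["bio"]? "Artist"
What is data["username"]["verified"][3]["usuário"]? 70621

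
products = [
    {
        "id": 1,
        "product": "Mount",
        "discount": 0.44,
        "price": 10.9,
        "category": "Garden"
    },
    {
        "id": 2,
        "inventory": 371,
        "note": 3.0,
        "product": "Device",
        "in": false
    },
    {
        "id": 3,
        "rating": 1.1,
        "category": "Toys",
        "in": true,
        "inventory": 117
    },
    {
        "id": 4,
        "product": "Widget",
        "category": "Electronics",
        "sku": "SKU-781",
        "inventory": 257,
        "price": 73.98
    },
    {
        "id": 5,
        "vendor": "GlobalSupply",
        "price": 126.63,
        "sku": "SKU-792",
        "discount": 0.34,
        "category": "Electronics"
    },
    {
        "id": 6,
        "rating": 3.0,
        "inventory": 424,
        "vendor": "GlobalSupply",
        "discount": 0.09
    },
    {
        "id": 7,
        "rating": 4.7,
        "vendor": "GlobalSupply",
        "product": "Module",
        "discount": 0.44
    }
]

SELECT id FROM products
[1, 2, 3, 4, 5, 6, 7]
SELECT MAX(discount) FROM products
0.44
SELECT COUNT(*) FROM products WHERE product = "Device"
1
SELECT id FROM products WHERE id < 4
[1, 2, 3]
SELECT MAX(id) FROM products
7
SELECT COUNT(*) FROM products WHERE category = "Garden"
1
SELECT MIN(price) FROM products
10.9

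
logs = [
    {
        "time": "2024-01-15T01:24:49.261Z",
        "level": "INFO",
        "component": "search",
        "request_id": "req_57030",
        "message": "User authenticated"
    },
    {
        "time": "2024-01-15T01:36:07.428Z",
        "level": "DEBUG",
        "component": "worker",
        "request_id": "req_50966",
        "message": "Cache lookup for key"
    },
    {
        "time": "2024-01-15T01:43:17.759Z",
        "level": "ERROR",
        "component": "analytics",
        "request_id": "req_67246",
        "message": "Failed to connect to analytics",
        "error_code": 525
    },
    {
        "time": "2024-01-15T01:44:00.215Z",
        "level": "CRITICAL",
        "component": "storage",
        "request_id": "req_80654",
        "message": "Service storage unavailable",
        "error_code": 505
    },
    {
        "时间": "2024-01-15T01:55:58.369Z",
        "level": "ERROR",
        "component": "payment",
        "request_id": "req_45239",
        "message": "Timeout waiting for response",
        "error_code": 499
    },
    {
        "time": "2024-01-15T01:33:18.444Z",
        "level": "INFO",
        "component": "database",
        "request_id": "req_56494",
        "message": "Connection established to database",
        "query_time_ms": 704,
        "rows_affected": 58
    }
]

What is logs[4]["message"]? "Timeout waiting for response"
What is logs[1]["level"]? "DEBUG"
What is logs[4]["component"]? "payment"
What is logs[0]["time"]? "2024-01-15T01:24:49.261Z"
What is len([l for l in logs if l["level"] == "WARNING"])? 0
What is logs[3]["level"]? "CRITICAL"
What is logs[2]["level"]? "ERROR"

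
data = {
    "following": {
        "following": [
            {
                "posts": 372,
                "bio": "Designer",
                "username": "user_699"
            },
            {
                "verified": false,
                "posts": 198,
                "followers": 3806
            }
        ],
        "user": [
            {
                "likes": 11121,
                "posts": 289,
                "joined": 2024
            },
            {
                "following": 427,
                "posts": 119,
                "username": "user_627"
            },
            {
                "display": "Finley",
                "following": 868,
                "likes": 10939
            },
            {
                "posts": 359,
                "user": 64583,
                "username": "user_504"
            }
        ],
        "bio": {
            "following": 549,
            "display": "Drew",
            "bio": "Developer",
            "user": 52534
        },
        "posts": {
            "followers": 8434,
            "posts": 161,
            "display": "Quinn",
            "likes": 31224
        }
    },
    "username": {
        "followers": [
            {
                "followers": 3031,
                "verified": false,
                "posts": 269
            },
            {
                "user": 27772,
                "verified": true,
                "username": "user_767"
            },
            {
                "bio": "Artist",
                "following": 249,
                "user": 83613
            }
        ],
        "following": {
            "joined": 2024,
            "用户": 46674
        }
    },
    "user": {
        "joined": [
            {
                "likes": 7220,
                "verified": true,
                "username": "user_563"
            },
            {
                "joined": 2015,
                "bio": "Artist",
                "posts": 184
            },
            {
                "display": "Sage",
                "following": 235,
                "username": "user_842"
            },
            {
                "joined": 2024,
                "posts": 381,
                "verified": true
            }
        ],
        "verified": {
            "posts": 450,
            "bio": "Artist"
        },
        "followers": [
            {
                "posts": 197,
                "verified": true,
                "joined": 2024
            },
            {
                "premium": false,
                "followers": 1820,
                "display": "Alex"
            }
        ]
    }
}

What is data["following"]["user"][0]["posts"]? 289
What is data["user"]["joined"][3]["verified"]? True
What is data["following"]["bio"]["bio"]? "Developer"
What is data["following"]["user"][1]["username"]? "user_627"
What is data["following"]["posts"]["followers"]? 8434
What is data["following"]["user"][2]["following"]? 868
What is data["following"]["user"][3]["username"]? "user_504"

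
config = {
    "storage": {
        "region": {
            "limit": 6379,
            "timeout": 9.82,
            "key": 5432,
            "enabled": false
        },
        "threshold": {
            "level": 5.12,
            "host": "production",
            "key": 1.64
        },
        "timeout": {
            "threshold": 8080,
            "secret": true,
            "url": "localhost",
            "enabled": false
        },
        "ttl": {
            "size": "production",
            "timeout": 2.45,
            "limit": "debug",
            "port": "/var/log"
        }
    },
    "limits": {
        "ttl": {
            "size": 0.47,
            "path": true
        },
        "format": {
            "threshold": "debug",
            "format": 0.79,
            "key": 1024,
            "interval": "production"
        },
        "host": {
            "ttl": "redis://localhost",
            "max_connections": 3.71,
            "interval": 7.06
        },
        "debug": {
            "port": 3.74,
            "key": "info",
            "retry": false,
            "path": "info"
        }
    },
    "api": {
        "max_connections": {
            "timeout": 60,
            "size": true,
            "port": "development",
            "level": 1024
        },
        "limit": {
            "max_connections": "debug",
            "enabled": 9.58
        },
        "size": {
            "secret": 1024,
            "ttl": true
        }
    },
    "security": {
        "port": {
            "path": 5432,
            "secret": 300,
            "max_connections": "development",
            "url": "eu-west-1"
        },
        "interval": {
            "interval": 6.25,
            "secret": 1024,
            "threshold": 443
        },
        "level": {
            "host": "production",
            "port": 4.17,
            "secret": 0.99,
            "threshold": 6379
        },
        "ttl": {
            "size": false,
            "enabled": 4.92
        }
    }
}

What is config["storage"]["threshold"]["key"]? 1.64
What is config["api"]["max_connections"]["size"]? True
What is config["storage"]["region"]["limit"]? 6379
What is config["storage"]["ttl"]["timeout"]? 2.45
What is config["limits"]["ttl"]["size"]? 0.47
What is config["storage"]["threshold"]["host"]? "production"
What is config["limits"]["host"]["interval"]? 7.06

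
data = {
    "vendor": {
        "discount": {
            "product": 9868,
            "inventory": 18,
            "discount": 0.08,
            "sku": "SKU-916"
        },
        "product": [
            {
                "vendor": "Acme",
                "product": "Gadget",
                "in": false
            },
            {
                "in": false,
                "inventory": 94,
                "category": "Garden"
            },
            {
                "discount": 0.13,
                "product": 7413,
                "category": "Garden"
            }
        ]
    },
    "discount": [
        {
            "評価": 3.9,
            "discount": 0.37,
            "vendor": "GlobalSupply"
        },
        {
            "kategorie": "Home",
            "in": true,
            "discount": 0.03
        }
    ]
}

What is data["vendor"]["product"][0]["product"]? "Gadget"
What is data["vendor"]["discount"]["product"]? 9868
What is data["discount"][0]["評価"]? 3.9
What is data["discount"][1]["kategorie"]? "Home"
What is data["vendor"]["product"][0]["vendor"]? "Acme"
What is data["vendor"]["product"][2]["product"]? 7413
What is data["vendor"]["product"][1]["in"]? False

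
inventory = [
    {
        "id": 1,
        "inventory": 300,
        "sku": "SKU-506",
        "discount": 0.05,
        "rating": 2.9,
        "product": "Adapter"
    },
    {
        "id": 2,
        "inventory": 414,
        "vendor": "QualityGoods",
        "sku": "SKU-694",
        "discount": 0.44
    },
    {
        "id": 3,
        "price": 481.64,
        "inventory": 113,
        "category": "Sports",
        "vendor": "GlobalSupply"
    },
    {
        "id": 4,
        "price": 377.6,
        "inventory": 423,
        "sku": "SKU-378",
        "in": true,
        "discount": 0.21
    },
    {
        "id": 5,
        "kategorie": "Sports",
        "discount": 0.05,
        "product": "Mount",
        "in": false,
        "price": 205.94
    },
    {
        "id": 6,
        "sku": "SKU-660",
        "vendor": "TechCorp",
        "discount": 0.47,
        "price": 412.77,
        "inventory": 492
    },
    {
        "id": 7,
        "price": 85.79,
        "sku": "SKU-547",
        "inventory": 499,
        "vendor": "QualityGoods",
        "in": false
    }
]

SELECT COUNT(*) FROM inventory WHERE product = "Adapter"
1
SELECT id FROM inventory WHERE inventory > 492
[7]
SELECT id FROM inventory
[1, 2, 3, 4, 5, 6, 7]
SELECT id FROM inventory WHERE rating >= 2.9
[1]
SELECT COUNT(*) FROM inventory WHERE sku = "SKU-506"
1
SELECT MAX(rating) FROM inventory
2.9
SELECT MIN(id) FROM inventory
1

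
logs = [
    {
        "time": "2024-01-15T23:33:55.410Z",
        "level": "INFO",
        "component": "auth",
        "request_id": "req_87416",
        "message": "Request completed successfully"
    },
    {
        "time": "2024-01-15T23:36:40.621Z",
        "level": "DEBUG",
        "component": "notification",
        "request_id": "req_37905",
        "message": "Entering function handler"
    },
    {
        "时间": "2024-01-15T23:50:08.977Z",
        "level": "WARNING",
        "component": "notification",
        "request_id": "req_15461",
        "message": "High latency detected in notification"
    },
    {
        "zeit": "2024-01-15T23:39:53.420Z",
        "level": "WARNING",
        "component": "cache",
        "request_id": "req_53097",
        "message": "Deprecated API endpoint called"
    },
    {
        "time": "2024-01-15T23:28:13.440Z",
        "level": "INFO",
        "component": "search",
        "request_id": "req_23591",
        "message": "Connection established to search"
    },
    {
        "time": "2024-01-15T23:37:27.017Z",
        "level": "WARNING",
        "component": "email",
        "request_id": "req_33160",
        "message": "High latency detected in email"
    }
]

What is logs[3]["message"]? "Deprecated API endpoint called"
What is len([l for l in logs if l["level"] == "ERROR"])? 0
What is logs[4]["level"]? "INFO"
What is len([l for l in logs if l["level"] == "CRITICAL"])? 0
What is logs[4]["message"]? "Connection established to search"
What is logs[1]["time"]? "2024-01-15T23:36:40.621Z"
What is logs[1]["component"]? "notification"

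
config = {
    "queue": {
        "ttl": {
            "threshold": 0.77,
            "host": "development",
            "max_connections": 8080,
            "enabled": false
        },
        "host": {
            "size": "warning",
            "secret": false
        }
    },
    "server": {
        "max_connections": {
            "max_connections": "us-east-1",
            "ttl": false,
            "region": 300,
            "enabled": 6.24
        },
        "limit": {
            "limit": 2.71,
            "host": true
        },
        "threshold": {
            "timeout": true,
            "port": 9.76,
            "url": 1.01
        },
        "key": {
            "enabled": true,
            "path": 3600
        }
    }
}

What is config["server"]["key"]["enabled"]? True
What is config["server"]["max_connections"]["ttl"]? False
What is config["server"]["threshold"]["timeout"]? True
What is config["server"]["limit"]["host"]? True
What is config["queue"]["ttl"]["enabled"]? False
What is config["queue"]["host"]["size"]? "warning"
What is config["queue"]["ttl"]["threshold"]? 0.77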